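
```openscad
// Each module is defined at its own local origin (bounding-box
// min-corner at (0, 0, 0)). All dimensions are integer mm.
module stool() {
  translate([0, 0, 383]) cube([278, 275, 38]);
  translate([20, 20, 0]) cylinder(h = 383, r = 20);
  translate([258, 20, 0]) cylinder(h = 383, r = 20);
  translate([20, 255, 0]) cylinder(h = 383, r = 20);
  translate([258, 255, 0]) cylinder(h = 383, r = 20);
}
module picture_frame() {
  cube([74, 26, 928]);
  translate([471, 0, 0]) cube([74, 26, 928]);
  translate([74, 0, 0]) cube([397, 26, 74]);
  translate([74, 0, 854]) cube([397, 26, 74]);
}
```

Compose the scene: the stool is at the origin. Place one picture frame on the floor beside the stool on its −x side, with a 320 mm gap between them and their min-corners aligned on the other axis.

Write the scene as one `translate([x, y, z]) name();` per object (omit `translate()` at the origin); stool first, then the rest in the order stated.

stool();
translate([-865, 0, 0]) picture_frame();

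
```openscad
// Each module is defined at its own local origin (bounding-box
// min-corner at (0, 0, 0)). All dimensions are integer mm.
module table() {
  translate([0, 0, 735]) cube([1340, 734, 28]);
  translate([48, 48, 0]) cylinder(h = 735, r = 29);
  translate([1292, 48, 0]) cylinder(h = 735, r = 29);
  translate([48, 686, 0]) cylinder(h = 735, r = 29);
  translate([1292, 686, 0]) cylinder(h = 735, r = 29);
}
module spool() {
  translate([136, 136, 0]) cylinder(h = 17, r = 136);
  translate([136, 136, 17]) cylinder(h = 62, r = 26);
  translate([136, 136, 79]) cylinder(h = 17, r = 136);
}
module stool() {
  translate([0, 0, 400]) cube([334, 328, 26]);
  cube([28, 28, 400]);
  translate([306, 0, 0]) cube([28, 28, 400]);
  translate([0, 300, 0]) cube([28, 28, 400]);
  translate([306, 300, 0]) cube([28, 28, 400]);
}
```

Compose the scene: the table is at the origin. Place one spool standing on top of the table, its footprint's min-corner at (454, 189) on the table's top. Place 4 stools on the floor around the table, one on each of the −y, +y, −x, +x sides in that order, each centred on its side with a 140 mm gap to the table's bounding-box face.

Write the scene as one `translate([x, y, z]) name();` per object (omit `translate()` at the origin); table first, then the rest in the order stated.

table();
translate([454, 189, 763]) spool();
translate([503, -468, 0]) stool();
translate([503, 874, 0]) stool();
translate([-474, 203, 0]) stool();
translate([1480, 203, 0]) stool();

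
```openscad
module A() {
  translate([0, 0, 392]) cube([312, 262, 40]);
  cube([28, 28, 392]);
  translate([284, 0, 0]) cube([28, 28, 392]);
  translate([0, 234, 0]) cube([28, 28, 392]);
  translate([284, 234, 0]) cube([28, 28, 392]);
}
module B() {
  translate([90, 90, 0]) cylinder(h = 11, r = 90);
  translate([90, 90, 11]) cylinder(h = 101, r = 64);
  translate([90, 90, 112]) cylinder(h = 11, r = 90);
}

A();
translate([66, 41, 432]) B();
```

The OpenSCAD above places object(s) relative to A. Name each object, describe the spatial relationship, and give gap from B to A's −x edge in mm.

A is a stool. B is a spool. The spool is on top of the stool, centred. The gap from the spool to the stool's −x edge is 66 mm.

The spool's min-x is at 66; the stool's min-x is 0; gap = 66 mm.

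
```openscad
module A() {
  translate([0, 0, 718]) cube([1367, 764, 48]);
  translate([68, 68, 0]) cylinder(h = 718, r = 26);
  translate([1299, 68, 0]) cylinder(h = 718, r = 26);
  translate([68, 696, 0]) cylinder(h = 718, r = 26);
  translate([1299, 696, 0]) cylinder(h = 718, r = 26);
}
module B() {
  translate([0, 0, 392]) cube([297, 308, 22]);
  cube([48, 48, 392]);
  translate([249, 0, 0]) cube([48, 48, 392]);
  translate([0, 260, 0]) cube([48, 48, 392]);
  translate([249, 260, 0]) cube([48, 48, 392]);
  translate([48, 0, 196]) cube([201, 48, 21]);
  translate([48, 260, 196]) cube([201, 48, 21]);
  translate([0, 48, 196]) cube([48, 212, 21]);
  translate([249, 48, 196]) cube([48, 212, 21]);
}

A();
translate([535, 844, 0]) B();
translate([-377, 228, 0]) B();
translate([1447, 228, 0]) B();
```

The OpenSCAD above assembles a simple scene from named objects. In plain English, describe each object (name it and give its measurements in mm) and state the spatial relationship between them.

A is a rectangular dining table. The top is 1367×764×48 mm with its upper surface at z = 766 mm. It stands on four round legs of 52 mm diameter, each leg's bounding box inset 42 mm from the nearest pair of top edges, running from the floor to the underside of the top.

B is a four-legged stool. The seat is 297×308 mm, 22 mm thick, top at z = 414 mm. It stands on four square legs, each 48×48 mm in cross-section, from z = 0 to the seat underside, each flush with a corner of the seat. Four stretchers, 48 mm wide and 21 mm tall, connect adjacent legs with their undersides at z = 196 mm, each running between the inner faces of the legs it joins and aligned with the legs' outer faces on the other axis.

Three stools sit around the table at the +y, −x, +x sides.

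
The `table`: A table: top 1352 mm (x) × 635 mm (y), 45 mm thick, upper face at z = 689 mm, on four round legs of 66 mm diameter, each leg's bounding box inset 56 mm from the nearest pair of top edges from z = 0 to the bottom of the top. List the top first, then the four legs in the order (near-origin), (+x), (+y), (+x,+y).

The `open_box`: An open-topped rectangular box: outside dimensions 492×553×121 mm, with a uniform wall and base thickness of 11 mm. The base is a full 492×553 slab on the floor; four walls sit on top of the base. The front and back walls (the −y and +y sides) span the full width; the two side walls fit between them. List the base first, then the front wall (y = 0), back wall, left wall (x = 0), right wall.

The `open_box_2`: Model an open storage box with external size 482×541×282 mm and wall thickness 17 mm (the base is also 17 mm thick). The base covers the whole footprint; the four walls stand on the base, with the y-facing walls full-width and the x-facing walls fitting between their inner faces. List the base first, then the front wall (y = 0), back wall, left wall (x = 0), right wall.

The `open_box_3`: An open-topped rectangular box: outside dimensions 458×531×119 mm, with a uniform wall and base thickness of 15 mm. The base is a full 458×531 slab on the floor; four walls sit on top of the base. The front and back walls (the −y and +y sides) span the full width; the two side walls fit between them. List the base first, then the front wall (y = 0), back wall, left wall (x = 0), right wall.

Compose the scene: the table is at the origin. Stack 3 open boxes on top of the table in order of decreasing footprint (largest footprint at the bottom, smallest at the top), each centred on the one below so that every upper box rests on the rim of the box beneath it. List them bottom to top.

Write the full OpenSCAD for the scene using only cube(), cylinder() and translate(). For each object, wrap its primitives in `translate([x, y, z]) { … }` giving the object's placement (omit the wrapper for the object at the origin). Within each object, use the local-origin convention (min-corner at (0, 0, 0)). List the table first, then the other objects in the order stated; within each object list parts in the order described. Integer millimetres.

translate([0, 0, 644]) cube([1352, 635, 45]);
translate([89, 89, 0]) cylinder(h = 644, r = 33);
translate([1263, 89, 0]) cylinder(h = 644, r = 33);
translate([89, 546, 0]) cylinder(h = 644, r = 33);
translate([1263, 546, 0]) cylinder(h = 644, r = 33);
translate([430, 41, 689]) {
  cube([492, 553, 11]);
  translate([0, 0, 11]) cube([492, 11, 110]);
  translate([0, 542, 11]) cube([492, 11, 110]);
  translate([0, 11, 11]) cube([11, 531, 110]);
  translate([481, 11, 11]) cube([11, 531, 110]);
}
translate([435, 47, 810]) {
  cube([482, 541, 17]);
  translate([0, 0, 17]) cube([482, 17, 265]);
  translate([0, 524, 17]) cube([482, 17, 265]);
  translate([0, 17, 17]) cube([17, 507, 265]);
  translate([465, 17, 17]) cube([17, 507, 265]);
}
translate([447, 52, 1092]) {
  cube([458, 531, 15]);
  translate([0, 0, 15]) cube([458, 15, 104]);
  translate([0, 516, 15]) cube([458, 15, 104]);
  translate([0, 15, 15]) cube([15, 501, 104]);
  translate([443, 15, 15]) cube([15, 501, 104]);
}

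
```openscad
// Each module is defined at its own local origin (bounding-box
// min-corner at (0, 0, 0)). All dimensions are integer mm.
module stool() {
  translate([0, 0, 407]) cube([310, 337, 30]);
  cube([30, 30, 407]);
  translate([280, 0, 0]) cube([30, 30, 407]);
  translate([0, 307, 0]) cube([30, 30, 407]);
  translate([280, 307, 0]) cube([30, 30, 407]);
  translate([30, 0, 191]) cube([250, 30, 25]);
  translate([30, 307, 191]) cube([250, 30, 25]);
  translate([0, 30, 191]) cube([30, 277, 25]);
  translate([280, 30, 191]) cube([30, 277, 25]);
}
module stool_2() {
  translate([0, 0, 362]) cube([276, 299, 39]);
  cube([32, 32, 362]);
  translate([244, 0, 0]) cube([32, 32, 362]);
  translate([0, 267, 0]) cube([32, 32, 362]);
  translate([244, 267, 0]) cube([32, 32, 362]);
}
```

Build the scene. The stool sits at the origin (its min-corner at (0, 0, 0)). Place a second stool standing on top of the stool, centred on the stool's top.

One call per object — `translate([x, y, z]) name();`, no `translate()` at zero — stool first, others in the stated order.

stool();
translate([17, 19, 437]) stool_2();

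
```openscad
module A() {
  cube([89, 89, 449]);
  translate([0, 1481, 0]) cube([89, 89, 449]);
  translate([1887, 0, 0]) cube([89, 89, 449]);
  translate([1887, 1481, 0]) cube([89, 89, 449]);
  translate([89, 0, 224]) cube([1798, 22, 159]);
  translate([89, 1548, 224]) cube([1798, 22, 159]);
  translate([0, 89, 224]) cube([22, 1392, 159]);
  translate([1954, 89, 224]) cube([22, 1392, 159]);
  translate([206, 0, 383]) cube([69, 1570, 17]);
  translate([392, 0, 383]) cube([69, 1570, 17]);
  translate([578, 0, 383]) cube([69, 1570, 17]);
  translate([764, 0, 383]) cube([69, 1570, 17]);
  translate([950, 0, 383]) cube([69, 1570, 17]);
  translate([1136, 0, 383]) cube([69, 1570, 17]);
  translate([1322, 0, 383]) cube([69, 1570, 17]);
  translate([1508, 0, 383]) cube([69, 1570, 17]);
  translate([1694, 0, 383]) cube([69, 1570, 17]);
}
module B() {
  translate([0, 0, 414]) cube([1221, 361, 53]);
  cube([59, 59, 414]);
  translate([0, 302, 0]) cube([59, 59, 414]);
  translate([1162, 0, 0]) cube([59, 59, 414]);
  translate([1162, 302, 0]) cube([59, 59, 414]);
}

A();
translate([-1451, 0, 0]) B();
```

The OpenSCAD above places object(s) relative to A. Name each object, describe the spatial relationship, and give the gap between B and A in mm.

The bench's nearest face is 230 mm from the bed frame's −x face.

A is a bed frame. B is a bench. The bench is on the floor beside the bed frame on its −x side. The gap between the bench and the bed frame is 230 mm.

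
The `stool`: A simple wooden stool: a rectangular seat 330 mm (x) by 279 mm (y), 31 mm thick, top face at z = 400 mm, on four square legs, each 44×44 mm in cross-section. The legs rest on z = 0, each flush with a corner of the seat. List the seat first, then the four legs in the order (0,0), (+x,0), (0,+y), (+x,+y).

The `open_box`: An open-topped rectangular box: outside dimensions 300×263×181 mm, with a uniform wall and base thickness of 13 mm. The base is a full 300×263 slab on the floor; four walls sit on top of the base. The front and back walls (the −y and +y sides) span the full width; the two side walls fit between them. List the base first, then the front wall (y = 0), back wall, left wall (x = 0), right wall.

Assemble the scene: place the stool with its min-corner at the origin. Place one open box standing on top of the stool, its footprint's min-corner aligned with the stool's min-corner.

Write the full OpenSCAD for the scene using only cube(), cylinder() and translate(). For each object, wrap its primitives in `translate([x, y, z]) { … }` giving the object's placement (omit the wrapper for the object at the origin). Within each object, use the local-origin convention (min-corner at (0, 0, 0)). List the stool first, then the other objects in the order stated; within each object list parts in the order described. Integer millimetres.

translate([0, 0, 369]) cube([330, 279, 31]);
cube([44, 44, 369]);
translate([286, 0, 0]) cube([44, 44, 369]);
translate([0, 235, 0]) cube([44, 44, 369]);
translate([286, 235, 0]) cube([44, 44, 369]);
translate([0, 0, 400]) {
  cube([300, 263, 13]);
  translate([0, 0, 13]) cube([300, 13, 168]);
  translate([0, 250, 13]) cube([300, 13, 168]);
  translate([0, 13, 13]) cube([13, 237, 168]);
  translate([287, 13, 13]) cube([13, 237, 168]);
}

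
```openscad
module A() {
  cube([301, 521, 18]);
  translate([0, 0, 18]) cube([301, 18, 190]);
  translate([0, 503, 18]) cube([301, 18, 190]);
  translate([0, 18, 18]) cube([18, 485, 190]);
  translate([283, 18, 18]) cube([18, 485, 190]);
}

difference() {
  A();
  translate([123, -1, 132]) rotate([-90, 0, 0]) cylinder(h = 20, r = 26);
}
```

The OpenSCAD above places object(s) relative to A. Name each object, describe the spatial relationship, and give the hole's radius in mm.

The subtracted cylinder has r = 26 mm.

A is an open box. The open box has a circular hole through its front wall. The hole's radius is 26 mm.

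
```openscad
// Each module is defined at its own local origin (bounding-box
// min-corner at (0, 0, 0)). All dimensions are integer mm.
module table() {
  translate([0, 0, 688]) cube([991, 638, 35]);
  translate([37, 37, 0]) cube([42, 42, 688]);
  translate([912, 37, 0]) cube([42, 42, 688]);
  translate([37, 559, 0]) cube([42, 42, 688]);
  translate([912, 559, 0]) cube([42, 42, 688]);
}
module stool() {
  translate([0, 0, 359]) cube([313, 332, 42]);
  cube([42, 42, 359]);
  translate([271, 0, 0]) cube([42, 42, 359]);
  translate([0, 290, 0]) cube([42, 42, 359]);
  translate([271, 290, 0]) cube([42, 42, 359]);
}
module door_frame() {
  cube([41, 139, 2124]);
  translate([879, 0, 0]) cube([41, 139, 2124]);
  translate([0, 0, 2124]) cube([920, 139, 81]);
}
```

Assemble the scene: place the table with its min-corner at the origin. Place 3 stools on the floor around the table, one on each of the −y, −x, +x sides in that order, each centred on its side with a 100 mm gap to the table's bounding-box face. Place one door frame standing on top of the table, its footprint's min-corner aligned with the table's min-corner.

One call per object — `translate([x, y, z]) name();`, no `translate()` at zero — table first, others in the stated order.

table();
translate([339, -432, 0]) stool();
translate([-413, 153, 0]) stool();
translate([1091, 153, 0]) stool();
translate([0, 0, 723]) door_frame();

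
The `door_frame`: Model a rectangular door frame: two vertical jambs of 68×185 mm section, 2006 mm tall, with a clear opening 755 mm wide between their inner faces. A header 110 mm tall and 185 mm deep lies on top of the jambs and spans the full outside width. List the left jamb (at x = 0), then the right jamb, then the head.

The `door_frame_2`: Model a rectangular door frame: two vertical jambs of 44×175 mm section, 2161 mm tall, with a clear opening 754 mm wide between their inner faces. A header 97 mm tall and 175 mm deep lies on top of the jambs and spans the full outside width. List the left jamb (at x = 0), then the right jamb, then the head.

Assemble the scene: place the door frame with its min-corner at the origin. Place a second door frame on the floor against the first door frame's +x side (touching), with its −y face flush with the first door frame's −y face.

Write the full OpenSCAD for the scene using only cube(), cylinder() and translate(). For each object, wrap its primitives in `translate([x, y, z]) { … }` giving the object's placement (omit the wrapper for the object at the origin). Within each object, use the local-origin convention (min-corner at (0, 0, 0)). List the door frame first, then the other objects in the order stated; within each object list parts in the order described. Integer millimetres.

cube([68, 185, 2006]);
translate([823, 0, 0]) cube([68, 185, 2006]);
translate([0, 0, 2006]) cube([891, 185, 110]);
translate([891, 0, 0]) {
  cube([44, 175, 2161]);
  translate([798, 0, 0]) cube([44, 175, 2161]);
  translate([0, 0, 2161]) cube([842, 175, 97]);
}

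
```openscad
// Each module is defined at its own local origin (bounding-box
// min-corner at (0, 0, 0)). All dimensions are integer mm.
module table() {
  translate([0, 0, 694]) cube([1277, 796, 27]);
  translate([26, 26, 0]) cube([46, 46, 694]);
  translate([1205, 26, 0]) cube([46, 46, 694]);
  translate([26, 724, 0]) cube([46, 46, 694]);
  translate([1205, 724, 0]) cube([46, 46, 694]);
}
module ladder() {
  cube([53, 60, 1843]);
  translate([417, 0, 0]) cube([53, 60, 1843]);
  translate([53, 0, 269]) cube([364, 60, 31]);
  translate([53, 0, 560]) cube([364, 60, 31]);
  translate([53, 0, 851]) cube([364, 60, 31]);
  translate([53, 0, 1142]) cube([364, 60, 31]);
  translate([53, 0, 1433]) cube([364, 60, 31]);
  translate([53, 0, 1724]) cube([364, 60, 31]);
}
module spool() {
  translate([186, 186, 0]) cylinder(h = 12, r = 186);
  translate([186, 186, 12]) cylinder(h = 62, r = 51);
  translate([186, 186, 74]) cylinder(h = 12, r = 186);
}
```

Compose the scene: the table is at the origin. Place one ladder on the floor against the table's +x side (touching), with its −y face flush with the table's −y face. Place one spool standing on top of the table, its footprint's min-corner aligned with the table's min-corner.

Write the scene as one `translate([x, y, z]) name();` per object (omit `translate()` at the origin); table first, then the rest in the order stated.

table();
translate([1277, 0, 0]) ladder();
translate([0, 0, 721]) spool();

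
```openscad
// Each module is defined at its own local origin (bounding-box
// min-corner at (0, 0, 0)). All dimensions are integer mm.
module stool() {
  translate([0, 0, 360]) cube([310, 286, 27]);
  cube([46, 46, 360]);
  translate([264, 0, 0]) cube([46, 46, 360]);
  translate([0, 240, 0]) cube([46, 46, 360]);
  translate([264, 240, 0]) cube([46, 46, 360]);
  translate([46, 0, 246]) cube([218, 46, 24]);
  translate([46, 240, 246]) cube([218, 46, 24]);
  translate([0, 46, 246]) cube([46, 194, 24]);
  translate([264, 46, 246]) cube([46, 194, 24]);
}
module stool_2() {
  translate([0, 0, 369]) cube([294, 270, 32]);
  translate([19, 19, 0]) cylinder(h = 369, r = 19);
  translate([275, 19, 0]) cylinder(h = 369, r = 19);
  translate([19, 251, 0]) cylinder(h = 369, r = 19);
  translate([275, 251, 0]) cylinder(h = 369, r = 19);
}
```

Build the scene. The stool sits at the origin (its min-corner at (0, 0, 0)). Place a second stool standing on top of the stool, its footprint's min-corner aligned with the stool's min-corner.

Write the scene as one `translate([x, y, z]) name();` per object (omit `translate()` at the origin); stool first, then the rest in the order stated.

stool();
translate([0, 0, 387]) stool_2();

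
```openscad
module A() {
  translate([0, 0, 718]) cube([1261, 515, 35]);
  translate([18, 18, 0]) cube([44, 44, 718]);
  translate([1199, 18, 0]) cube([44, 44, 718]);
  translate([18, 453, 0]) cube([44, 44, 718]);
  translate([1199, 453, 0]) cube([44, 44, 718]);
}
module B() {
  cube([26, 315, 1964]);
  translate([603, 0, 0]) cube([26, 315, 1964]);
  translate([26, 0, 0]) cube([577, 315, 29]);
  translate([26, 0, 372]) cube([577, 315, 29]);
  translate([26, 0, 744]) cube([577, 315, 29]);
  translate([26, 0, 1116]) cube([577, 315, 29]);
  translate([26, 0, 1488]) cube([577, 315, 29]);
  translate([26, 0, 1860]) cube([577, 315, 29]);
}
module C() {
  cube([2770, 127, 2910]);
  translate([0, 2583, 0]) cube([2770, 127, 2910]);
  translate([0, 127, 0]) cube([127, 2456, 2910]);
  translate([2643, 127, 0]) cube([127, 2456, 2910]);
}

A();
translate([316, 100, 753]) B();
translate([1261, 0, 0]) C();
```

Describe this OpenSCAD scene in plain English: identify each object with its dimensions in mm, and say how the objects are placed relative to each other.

A is a rectangular dining table. The top is 1261×515×35 mm with its upper surface at z = 753 mm. It stands on four 44×44 mm square legs, each inset 18 mm from the nearest pair of top edges, running from the floor to the underside of the top.

B is a bookshelf 629 mm wide overall, 315 mm deep and 1964 mm tall. The two sides are 26 mm thick vertical panels. 6 horizontal shelves of 29 mm thickness span between the inner faces of the sides; the lowest shelf sits on the floor and shelves are stacked with a clear vertical gap of 343 mm between each pair.

C is a box-shaped house frame (walls only): outside footprint 2770×2710 mm, wall height 2910 mm, wall thickness 127 mm. The two y-facing walls run the full x-width; the two x-facing walls fit between the inner faces of the y-facing walls.

The bookshelf is on top of the table, centred. The house frame is against the table's +x side, with their −y faces flush.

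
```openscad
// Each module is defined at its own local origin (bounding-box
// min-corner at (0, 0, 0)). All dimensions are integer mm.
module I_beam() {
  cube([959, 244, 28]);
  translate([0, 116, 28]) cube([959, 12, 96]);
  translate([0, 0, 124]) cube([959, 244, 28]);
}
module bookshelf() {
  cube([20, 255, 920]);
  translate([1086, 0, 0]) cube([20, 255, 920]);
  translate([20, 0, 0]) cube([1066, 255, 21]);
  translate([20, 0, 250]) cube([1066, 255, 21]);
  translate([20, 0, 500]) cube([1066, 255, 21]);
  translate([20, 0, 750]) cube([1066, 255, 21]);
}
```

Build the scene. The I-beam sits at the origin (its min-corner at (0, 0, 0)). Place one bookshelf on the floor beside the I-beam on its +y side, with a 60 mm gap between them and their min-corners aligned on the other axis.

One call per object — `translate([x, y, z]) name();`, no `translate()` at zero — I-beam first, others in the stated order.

I_beam();
translate([0, 304, 0]) bookshelf();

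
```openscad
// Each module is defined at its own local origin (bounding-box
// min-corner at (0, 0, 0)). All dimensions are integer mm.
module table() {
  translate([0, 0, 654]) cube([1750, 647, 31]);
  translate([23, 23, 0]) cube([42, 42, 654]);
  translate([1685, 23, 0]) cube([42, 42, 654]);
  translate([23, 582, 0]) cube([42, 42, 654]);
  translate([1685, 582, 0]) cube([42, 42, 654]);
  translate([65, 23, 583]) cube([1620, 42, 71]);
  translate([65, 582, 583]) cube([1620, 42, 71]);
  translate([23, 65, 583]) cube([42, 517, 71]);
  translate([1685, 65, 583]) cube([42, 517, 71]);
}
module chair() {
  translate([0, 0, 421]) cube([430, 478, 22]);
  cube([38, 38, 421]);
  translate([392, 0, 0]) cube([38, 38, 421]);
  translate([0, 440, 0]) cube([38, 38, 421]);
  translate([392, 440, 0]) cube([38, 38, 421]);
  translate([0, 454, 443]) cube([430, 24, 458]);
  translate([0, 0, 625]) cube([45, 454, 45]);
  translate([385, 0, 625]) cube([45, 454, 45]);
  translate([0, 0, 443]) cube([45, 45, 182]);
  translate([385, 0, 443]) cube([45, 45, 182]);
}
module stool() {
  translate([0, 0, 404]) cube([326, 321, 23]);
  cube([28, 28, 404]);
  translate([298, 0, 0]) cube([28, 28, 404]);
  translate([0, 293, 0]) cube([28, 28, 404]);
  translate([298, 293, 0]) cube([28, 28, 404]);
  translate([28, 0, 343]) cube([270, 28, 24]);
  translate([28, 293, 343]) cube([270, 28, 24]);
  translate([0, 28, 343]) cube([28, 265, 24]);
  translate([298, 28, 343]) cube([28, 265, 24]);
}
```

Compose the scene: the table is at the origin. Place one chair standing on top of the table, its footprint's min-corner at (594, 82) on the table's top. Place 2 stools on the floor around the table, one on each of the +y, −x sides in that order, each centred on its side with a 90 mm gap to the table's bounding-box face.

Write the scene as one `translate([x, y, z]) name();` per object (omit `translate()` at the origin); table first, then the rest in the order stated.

table();
translate([594, 82, 685]) chair();
translate([712, 737, 0]) stool();
translate([-416, 163, 0]) stool();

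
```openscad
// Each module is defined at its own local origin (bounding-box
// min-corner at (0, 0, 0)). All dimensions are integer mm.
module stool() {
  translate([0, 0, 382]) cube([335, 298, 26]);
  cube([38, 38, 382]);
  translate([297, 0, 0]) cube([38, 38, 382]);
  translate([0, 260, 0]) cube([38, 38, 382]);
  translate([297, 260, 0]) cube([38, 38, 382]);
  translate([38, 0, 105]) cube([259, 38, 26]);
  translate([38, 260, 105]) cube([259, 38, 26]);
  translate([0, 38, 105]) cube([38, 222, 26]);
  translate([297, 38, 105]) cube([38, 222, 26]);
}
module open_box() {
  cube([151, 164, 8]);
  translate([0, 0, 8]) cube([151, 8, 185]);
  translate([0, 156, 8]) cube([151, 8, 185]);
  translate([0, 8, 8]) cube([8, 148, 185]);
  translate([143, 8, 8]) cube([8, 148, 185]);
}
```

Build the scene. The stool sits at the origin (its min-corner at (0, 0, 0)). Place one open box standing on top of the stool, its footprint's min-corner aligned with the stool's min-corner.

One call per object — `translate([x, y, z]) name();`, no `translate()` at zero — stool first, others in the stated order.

stool();
translate([0, 0, 408]) open_box();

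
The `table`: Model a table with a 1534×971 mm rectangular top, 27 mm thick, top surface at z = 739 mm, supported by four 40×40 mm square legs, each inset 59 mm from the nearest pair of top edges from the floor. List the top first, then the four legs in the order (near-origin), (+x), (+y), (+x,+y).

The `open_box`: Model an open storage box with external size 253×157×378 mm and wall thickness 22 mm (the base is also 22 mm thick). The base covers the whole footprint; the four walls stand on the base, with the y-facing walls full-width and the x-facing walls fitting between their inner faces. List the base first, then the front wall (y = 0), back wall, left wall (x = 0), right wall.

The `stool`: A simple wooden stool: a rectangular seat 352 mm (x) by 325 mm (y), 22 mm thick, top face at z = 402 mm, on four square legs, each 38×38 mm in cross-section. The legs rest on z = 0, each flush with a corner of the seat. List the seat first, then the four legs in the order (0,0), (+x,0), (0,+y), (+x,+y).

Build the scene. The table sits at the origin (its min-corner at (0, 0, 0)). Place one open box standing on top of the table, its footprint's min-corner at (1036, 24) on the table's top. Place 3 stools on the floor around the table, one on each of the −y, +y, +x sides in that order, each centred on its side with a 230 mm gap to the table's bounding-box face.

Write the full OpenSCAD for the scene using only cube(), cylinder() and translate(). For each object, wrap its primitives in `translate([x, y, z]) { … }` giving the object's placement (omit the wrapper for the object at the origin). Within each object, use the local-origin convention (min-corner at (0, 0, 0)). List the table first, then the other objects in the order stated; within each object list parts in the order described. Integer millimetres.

translate([0, 0, 712]) cube([1534, 971, 27]);
translate([59, 59, 0]) cube([40, 40, 712]);
translate([1435, 59, 0]) cube([40, 40, 712]);
translate([59, 872, 0]) cube([40, 40, 712]);
translate([1435, 872, 0]) cube([40, 40, 712]);
translate([1036, 24, 739]) {
  cube([253, 157, 22]);
  translate([0, 0, 22]) cube([253, 22, 356]);
  translate([0, 135, 22]) cube([253, 22, 356]);
  translate([0, 22, 22]) cube([22, 113, 356]);
  translate([231, 22, 22]) cube([22, 113, 356]);
}
translate([591, -555, 0]) {
  translate([0, 0, 380]) cube([352, 325, 22]);
  cube([38, 38, 380]);
  translate([314, 0, 0]) cube([38, 38, 380]);
  translate([0, 287, 0]) cube([38, 38, 380]);
  translate([314, 287, 0]) cube([38, 38, 380]);
}
translate([591, 1201, 0]) {
  translate([0, 0, 380]) cube([352, 325, 22]);
  cube([38, 38, 380]);
  translate([314, 0, 0]) cube([38, 38, 380]);
  translate([0, 287, 0]) cube([38, 38, 380]);
  translate([314, 287, 0]) cube([38, 38, 380]);
}
translate([1764, 323, 0]) {
  translate([0, 0, 380]) cube([352, 325, 22]);
  cube([38, 38, 380]);
  translate([314, 0, 0]) cube([38, 38, 380]);
  translate([0, 287, 0]) cube([38, 38, 380]);
  translate([314, 287, 0]) cube([38, 38, 380]);
}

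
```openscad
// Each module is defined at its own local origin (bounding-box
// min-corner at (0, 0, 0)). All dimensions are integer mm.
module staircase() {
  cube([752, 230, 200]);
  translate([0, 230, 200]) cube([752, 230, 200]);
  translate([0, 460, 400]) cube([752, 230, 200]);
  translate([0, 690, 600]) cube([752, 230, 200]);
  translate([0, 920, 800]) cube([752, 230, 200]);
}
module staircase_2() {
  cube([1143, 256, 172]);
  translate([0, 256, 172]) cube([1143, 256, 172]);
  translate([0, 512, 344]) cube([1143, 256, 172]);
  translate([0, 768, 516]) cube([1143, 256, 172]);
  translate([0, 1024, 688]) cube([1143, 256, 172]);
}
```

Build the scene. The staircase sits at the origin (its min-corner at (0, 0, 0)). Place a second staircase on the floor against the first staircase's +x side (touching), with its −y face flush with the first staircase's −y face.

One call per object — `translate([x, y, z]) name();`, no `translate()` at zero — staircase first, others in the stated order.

staircase();
translate([752, 0, 0]) staircase_2();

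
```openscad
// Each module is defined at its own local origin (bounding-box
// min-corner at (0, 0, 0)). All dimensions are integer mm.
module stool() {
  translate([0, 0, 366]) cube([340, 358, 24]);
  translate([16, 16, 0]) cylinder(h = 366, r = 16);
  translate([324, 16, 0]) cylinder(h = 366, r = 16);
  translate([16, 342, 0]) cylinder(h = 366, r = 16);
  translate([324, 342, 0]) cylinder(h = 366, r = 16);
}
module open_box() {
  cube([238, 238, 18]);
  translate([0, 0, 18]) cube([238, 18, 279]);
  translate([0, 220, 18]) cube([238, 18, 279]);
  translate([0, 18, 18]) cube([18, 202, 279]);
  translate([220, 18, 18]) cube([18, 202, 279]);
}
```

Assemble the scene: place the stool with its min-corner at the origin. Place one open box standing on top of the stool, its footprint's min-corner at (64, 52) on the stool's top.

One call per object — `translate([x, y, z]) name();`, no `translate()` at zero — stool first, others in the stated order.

stool();
translate([64, 52, 390]) open_box();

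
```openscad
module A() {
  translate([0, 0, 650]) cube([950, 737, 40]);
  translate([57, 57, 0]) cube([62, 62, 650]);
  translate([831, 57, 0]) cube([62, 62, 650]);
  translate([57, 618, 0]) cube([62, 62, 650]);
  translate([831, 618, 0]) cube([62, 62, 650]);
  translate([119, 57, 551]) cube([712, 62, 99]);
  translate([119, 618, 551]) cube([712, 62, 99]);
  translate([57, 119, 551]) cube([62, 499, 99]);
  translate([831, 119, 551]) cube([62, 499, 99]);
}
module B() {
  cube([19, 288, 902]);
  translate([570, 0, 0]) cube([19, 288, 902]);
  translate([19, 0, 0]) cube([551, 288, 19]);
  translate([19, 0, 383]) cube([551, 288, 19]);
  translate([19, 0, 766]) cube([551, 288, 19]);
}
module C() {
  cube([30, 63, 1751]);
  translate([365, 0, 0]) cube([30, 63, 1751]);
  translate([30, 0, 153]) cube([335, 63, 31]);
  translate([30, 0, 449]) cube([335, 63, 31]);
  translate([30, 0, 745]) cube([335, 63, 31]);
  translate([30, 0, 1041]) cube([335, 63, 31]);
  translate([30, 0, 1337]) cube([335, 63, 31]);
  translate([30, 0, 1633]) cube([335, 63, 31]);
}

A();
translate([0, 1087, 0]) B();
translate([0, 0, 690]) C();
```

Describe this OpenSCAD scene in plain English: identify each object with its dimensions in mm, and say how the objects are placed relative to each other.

A is a rectangular dining table. The top is 950×737×40 mm with its upper surface at z = 690 mm. It stands on four 62×62 mm square legs, each inset 57 mm from the nearest pair of top edges, running from the floor to the underside of the top. Four apron rails, 62 mm thick and 99 mm tall, run between adjacent legs with their top edges flush with the underside of the top and their outer faces flush with the legs' outer faces.

B is a bookshelf 589 mm wide overall, 288 mm deep and 902 mm tall. The two sides are 19 mm thick vertical panels. 3 horizontal shelves of 19 mm thickness span between the inner faces of the sides; the lowest shelf sits on the floor and shelves are stacked with a clear vertical gap of 364 mm between each pair.

C is a wooden ladder with two side rails of 30×63 mm section and 1751 mm height, set 395 mm apart overall. Between them run 6 rectangular rungs (63 mm deep, 31 mm thick), front faces flush with the rails' −y face. The bottom of the first rung is 153 mm above the floor and each subsequent rung is 296 mm higher than the one below.

The bookshelf is on the floor beside the table on its +y side. The ladder is on top of the table.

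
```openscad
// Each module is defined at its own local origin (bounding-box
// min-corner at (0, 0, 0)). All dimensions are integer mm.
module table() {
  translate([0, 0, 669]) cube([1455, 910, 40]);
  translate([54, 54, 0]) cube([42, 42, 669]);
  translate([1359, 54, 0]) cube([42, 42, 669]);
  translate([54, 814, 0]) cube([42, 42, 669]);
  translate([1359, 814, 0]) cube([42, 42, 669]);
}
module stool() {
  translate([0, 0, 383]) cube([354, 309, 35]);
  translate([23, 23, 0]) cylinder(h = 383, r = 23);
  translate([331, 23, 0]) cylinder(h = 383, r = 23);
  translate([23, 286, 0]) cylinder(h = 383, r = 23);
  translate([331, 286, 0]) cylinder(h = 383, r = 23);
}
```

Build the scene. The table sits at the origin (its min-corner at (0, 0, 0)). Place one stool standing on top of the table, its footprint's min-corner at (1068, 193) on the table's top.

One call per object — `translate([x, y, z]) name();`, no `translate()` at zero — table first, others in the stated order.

table();
translate([1068, 193, 709]) stool();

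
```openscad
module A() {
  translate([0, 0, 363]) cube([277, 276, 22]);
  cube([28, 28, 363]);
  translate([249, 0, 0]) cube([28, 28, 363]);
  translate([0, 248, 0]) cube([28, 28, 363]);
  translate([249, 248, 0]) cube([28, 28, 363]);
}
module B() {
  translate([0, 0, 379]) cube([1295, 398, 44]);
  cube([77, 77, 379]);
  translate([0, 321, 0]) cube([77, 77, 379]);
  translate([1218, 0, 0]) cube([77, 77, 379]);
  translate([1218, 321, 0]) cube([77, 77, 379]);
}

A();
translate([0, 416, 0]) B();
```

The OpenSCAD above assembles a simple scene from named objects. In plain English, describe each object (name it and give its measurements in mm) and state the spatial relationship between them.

A is a four-legged stool. The seat is 277×276 mm, 22 mm thick, top at z = 385 mm. It stands on four square legs, each 28×28 mm in cross-section, from z = 0 to the seat underside, each flush with a corner of the seat.

B is a bench: a 1295×398 mm seat slab, 44 mm thick, top at z = 423 mm, on four 77×77 mm square legs flush with the seat corners and standing on z = 0.

The bench is on the floor beside the stool on its +y side.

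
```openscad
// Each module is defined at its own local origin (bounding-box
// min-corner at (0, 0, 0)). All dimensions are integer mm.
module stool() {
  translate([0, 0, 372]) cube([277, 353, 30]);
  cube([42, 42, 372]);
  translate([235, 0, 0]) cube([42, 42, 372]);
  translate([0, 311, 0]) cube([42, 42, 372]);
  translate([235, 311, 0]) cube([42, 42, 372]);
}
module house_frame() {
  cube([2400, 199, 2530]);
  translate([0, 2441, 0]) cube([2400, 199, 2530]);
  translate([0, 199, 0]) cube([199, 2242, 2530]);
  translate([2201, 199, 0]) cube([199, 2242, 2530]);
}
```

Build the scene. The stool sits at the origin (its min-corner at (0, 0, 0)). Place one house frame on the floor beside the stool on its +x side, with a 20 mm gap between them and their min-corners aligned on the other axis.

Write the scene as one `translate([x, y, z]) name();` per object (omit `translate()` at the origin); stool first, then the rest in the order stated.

stool();
translate([297, 0, 0]) house_frame();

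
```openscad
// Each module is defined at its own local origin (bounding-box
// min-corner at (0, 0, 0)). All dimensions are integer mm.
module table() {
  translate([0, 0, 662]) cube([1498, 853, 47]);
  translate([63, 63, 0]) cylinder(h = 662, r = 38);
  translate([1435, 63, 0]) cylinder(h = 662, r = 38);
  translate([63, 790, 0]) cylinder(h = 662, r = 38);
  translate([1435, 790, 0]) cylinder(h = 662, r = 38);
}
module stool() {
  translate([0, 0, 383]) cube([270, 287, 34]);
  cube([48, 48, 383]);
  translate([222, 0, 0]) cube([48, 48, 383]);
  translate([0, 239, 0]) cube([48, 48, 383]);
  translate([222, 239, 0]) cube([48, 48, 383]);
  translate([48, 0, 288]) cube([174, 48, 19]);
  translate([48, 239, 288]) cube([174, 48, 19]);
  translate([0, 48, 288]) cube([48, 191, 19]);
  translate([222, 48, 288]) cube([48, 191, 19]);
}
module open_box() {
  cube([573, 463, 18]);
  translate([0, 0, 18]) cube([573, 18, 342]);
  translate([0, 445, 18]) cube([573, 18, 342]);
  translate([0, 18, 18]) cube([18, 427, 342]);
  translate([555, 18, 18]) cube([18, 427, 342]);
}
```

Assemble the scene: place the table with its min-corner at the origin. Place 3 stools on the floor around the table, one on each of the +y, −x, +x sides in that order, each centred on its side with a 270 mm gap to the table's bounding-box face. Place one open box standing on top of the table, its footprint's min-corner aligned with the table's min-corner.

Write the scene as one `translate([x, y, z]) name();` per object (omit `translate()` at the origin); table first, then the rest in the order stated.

table();
translate([614, 1123, 0]) stool();
translate([-540, 283, 0]) stool();
translate([1768, 283, 0]) stool();
translate([0, 0, 709]) open_box();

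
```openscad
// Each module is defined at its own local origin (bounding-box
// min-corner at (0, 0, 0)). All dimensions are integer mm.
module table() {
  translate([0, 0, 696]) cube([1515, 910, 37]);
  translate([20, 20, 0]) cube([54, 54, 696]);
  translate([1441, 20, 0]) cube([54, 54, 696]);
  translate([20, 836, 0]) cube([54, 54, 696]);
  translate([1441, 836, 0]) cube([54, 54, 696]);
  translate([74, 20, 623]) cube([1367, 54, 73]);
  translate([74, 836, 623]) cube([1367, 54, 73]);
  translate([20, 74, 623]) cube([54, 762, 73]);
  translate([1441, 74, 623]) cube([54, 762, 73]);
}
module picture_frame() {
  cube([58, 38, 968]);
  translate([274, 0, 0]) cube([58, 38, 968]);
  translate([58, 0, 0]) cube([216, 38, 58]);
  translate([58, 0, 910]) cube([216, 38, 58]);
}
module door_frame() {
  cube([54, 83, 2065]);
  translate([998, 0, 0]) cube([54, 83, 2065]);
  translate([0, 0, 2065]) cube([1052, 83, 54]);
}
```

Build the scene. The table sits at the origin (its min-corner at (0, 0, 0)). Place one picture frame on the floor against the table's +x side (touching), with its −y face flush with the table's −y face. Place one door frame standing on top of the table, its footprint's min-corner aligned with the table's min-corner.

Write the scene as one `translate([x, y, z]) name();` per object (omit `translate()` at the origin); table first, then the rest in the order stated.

table();
translate([1515, 0, 0]) picture_frame();
translate([0, 0, 733]) door_frame();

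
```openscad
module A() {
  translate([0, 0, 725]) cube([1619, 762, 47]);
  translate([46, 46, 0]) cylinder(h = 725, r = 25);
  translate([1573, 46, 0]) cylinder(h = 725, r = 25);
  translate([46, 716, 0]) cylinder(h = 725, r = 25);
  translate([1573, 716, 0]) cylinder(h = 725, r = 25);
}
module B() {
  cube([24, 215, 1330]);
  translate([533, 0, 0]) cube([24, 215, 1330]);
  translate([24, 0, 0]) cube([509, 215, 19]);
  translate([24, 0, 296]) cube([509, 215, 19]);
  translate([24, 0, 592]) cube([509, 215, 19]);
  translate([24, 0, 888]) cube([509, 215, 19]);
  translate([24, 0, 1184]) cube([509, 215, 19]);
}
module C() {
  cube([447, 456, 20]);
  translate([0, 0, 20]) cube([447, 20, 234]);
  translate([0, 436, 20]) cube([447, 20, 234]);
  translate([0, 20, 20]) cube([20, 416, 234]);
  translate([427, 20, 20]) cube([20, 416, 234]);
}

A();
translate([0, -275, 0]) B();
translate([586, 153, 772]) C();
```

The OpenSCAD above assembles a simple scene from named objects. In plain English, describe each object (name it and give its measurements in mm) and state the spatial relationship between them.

A is a table with a 1619×762 mm rectangular top, 47 mm thick, top surface at z = 772 mm, supported by four round legs of 50 mm diameter, each leg's bounding box inset 21 mm from the nearest pair of top edges, running from the floor.

B is a bookshelf 557 mm wide overall, 215 mm deep and 1330 mm tall. The two sides are 24 mm thick vertical panels. 5 horizontal shelves of 19 mm thickness span between the inner faces of the sides; the lowest shelf sits on the floor and shelves are stacked with a clear vertical gap of 277 mm between each pair.

C is an open-topped rectangular box: outside dimensions 447×456×254 mm, with a uniform wall and base thickness of 20 mm. The base is a full 447×456 slab on the floor; four walls sit on top of the base. The front and back walls (the −y and +y sides) span the full width; the two side walls fit between them.

The bookshelf is on the floor beside the table on its −y side. The open box is on top of the table, centred.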